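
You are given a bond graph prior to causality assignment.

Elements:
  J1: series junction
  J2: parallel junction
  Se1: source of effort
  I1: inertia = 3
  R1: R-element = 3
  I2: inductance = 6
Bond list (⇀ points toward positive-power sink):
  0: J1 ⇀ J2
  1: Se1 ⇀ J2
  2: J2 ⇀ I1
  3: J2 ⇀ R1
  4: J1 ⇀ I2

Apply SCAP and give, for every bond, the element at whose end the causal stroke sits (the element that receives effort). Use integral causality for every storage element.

bond 0 →J1
bond 1 →J2
bond 2 →I1
bond 3 →R1
bond 4 →I2

bond 1 stroke at J2  (Se1 fixes effort; stroke away)
bond 0 stroke at J1  (0-jn J2 has e-setter on 1)
bond 2 stroke at I1  (0-jn J2 has e-setter on 1)
bond 3 stroke at R1  (common-e at J2 fixed by 1)
bond 4 stroke at I2  (J1 needs exactly one f-in)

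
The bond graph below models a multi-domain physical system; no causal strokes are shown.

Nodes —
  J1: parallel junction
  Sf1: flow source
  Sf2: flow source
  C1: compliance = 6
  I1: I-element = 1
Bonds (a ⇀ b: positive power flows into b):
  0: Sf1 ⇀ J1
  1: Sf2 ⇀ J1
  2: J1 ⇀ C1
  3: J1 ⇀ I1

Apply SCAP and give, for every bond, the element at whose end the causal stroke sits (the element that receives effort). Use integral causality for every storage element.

bond 0 stroke→Sf1  (Sf1 (Sf) sets flow on bond)
bond 1 stroke→Sf2  (Sf2 fixes flow; stroke at Sf2)
bond 2 stroke→J1  (C1 outputs effort q/C1)
bond 3 stroke→I1  (0-jn J1 has e-setter on 2)

b0 |Sf1
b1 |Sf2
b2 |J1
b3 |I1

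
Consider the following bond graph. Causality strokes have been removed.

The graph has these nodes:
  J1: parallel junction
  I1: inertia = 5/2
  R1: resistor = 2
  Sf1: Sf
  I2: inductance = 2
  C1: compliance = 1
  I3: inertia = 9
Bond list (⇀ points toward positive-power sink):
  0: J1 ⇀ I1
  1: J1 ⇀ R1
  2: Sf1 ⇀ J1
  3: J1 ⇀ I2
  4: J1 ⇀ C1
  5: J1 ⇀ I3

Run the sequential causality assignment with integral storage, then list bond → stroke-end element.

#2 stroke at Sf1  (Sf1: flow source, stroke at near end)
#0 stroke at I1  (I1 outputs flow p/I1)
#3 stroke at I2  (prefer integral on I2)
#4 stroke at J1  (prefer integral on C1)
#1 stroke at R1  (0-jn J1 has e-setter on 4)
#5 stroke at I3  (common-e at J1 fixed by 4)

b0 |I1
b1 |R1
b2 |Sf1
b3 |I2
b4 |J1
b5 |I3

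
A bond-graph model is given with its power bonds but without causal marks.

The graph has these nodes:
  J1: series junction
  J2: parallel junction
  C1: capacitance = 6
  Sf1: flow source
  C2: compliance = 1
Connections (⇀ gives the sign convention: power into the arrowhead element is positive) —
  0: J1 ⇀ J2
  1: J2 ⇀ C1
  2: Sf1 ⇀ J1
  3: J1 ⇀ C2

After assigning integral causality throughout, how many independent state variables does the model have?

2  (C1, C2 all integral)

b2 |Sf1  (source Sf1 imposes f)
b0 |J1  (J1: bond 2 brought flow, rest push out)
b3 |J1  (J1 flow already set via bond 2)
b1 |J2  (J2: last free bond brings effort in)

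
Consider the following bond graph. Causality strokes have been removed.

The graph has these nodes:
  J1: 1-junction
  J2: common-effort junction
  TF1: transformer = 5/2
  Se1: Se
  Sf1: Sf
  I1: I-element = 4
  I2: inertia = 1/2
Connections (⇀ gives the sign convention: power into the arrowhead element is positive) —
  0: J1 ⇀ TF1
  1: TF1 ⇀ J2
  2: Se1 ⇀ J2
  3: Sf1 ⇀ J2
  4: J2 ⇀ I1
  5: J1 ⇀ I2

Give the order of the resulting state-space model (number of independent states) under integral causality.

2  (I1, I2 all integral)

bond 2 →J2  (source Se1 imposes e)
bond 3 →Sf1  (Sf1: flow source, stroke at near end)
bond 1 →TF1  (0-jn J2 has e-setter on 2)
bond 4 →I1  (J2 effort already set via bond 2)
bond 0 →J1  (TF1 one-in-one-out from 1)
bond 5 →I2  (closing 1-jn rule on J1)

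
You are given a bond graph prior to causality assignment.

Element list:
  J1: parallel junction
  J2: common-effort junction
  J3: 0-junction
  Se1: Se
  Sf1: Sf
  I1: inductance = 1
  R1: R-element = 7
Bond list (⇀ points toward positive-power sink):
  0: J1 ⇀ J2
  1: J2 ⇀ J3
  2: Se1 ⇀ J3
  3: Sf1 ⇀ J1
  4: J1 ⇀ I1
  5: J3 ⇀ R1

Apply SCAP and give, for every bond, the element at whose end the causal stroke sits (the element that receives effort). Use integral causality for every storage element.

b0 |J1
b1 |J2
b2 |J3
b3 |Sf1
b4 |I1
b5 |R1

#2 stroke at J3  (Se1: effort source, stroke at far end)
#3 stroke at Sf1  (source Sf1 imposes f)
#1 stroke at J2  (common-e at J3 fixed by 2)
#5 stroke at R1  (J3: bond 2 brought effort, rest push out)
#0 stroke at J1  (J2 effort already set via bond 1)
#4 stroke at I1  (0-jn J1 has e-setter on 0)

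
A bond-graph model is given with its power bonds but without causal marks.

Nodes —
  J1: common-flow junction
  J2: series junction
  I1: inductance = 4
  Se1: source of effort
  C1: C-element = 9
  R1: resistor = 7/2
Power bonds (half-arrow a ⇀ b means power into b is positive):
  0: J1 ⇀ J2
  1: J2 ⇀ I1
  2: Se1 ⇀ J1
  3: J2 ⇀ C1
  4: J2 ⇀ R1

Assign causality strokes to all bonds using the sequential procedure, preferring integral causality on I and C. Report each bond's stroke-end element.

bond 2 stroke→J1  (Se1: effort source, stroke at far end)
bond 0 stroke→J2  (J1 needs exactly one f-in)
bond 1 stroke→I1  (I1: I, integral causality)
bond 3 stroke→J2  (J2: bond 1 brought flow, rest push out)
bond 4 stroke→J2  (J2 flow already set via bond 1)

b0 |J2
b1 |I1
b2 |J1
b3 |J2
b4 |J2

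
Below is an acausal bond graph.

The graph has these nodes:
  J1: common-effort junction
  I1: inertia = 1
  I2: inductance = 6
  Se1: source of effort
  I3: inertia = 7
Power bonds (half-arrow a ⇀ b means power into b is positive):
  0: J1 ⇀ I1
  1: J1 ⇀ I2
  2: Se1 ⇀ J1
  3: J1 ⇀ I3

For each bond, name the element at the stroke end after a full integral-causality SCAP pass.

β2 →J1  (Se1: effort source, stroke at far end)
β0 →I1  (0-jn J1 has e-setter on 2)
β1 →I2  (J1: bond 2 brought effort, rest push out)
β3 →I3  (0-jn J1 has e-setter on 2)

#0 stroke→I1
#1 stroke→I2
#2 stroke→J1
#3 stroke→I3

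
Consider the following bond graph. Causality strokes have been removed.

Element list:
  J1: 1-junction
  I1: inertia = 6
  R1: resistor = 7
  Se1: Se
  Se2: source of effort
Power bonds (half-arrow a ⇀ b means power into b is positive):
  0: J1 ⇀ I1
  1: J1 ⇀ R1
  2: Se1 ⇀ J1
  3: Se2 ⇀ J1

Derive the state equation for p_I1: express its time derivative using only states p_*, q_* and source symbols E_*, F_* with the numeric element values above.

dp_I1/dt = E_Se1 + E_Se2 - 7*p_I1/6

#2 →J1  (Se1 (Se) sets effort on bond)
#3 →J1  (Se2: effort source, stroke at far end)
#0 →I1  (I1: I, integral causality)
#1 →J1  (J1: bond 0 brought flow, rest push out)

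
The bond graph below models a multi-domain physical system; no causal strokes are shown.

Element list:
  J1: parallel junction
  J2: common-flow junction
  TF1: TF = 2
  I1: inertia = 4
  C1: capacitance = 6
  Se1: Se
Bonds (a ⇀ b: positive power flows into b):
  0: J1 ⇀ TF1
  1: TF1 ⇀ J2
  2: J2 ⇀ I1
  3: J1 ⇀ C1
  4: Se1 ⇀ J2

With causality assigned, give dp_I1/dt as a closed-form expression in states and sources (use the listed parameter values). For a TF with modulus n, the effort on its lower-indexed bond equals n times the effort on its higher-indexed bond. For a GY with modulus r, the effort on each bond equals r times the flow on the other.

dp_I1/dt = E_Se1 + q_C1/12

b4 stroke at J2  (source Se1 imposes e)
b2 stroke at I1  (I1 outputs flow p/I1)
b1 stroke at J2  (common-f at J2 fixed by 2)
b0 stroke at TF1  (TF1 one-in-one-out from 1)
b3 stroke at J1  (J1: last free bond brings effort in)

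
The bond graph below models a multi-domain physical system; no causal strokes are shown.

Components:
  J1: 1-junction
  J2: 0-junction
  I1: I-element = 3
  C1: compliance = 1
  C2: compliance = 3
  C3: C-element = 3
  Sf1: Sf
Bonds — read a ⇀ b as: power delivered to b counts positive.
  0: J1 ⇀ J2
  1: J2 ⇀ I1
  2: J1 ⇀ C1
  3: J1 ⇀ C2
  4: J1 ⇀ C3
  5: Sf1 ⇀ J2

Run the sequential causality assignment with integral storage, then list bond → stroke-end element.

β5 →Sf1  (Sf1 fixes flow; stroke at Sf1)
β1 →I1  (I1 integral (f out))
β0 →J2  (closing 0-jn rule on J2)
β2 →J1  (common-f at J1 fixed by 0)
β3 →J1  (common-f at J1 fixed by 0)
β4 →J1  (J1 flow already set via bond 0)

bond 0 →J2
bond 1 →I1
bond 2 →J1
bond 3 →J1
bond 4 →J1
bond 5 →Sf1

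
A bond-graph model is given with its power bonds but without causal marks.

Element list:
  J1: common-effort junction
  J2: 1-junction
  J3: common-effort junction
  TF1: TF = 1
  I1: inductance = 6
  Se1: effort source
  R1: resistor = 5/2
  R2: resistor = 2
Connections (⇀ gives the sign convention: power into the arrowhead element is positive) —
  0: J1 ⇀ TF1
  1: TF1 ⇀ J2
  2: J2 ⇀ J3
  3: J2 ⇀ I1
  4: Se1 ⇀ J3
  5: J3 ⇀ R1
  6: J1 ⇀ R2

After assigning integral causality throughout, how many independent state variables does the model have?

1  (I1 all integral)

b4 →J3  (source Se1 imposes e)
b2 →J2  (J3: bond 4 brought effort, rest push out)
b5 →R1  (J3: bond 4 brought effort, rest push out)
b3 →I1  (I1 integral (f out))
b1 →J2  (J2: bond 3 brought flow, rest push out)
b0 →TF1  (through TF1, causality passes straight; one stroke at TF1)
b6 →J1  (only one effort-in slot at J1)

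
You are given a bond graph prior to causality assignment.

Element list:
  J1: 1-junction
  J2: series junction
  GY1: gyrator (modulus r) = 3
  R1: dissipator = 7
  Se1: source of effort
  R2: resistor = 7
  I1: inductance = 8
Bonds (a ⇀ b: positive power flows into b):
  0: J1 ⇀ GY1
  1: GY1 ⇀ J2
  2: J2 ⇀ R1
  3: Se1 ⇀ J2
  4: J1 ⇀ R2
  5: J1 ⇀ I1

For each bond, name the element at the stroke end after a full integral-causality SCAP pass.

β0 →J1
β1 →J2
β2 →R1
β3 →J2
β4 →J1
β5 →I1

bond 3 |J2  (Se1 fixes effort; stroke away)
bond 5 |I1  (I1 outputs flow p/I1)
bond 0 |J1  (1-jn J1 has f-setter on 5)
bond 4 |J1  (J1 flow already set via bond 5)
bond 1 |J2  (through GY1, causality inverts; strokes same side of GY1)
bond 2 |R1  (only one flow-in slot at J2)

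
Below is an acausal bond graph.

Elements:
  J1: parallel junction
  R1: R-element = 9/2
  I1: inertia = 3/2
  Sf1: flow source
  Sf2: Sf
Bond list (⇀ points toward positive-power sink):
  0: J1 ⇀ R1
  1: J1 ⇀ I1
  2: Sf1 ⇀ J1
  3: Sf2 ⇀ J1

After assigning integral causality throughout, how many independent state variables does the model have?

1  (I1 all integral)

β2 →Sf1  (source Sf1 imposes f)
β3 →Sf2  (Sf2: flow source, stroke at near end)
β1 →I1  (I1: I, integral causality)
β0 →J1  (only one effort-in slot at J1)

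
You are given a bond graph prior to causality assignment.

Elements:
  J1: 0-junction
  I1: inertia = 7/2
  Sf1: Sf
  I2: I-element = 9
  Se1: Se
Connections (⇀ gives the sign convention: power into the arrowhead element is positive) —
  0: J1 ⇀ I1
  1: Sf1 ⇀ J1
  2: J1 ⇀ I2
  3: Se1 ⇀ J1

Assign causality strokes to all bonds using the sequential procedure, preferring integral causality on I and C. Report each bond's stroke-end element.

bond 1 stroke→Sf1  (Sf1 fixes flow; stroke at Sf1)
bond 3 stroke→J1  (Se1 (Se) sets effort on bond)
bond 0 stroke→I1  (common-e at J1 fixed by 3)
bond 2 stroke→I2  (J1 effort already set via bond 3)

#0 |I1
#1 |Sf1
#2 |I2
#3 |J1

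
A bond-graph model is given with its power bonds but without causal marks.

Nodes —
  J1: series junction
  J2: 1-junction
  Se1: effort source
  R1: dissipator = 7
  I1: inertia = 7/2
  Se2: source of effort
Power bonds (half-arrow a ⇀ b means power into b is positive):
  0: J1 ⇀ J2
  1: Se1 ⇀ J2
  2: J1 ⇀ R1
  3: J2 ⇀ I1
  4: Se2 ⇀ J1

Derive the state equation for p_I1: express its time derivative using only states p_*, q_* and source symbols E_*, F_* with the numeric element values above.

#1 stroke at J2  (Se1 (Se) sets effort on bond)
#4 stroke at J1  (Se2: effort source, stroke at far end)
#3 stroke at I1  (I1: I, integral causality)
#0 stroke at J2  (J2 flow already set via bond 3)
#2 stroke at J1  (1-jn J1 has f-setter on 0)

dp_I1/dt = E_Se1 + E_Se2 - 2*p_I1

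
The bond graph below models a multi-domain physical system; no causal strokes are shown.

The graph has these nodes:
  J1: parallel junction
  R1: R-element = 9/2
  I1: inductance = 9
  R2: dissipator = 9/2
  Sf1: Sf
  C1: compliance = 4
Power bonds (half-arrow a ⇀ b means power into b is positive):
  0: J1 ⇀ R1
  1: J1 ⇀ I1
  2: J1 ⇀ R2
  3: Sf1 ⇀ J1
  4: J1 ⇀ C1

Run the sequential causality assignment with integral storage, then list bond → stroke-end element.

β0 →R1
β1 →I1
β2 →R2
β3 →Sf1
β4 →J1

#3 stroke→Sf1  (source Sf1 imposes f)
#1 stroke→I1  (I1 outputs flow p/I1)
#4 stroke→J1  (C1 integral (e out))
#0 stroke→R1  (0-jn J1 has e-setter on 4)
#2 stroke→R2  (common-e at J1 fixed by 4)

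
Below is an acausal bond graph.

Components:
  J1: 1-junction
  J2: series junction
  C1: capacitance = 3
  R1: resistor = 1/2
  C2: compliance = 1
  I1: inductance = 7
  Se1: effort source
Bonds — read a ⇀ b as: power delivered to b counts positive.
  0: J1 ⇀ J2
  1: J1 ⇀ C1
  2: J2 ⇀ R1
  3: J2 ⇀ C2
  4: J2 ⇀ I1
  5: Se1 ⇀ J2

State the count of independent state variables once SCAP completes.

3  (C1, C2, I1 all integral)

b5 stroke→J2  (source Se1 imposes e)
b1 stroke→J1  (prefer integral on C1)
b0 stroke→J2  (closing 1-jn rule on J1)
b3 stroke→J2  (C2 outputs effort q/C2)
b4 stroke→I1  (I1 integral (f out))
b2 stroke→J2  (common-f at J2 fixed by 4)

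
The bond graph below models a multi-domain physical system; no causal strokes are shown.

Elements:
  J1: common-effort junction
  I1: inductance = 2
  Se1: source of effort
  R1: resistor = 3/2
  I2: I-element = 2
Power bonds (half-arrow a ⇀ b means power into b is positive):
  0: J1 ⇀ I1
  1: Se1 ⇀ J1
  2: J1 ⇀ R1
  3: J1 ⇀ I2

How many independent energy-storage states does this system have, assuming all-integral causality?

β1 |J1  (Se1: effort source, stroke at far end)
β0 |I1  (0-jn J1 has e-setter on 1)
β2 |R1  (common-e at J1 fixed by 1)
β3 |I2  (0-jn J1 has e-setter on 1)

2  (I1, I2 all integral)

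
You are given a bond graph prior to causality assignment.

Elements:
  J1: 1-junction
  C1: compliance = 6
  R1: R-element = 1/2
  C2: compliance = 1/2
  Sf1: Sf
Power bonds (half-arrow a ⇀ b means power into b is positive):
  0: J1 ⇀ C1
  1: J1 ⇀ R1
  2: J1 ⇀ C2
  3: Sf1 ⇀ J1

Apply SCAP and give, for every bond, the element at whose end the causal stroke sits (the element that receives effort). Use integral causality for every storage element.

β0 stroke at J1
β1 stroke at J1
β2 stroke at J1
β3 stroke at Sf1

#3 →Sf1  (Sf1: flow source, stroke at near end)
#0 →J1  (J1: bond 3 brought flow, rest push out)
#1 →J1  (J1: bond 3 brought flow, rest push out)
#2 →J1  (1-jn J1 has f-setter on 3)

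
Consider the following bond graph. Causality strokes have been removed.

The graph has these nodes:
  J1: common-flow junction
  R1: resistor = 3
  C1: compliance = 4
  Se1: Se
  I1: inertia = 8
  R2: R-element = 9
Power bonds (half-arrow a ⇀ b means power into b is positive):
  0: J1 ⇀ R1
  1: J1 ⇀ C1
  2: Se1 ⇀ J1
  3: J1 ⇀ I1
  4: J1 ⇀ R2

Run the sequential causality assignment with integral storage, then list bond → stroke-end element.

#2 |J1  (Se1 fixes effort; stroke away)
#1 |J1  (C1: C, integral causality)
#3 |I1  (I1 outputs flow p/I1)
#0 |J1  (1-jn J1 has f-setter on 3)
#4 |J1  (J1: bond 3 brought flow, rest push out)

bond 0 →J1
bond 1 →J1
bond 2 →J1
bond 3 →I1
bond 4 →J1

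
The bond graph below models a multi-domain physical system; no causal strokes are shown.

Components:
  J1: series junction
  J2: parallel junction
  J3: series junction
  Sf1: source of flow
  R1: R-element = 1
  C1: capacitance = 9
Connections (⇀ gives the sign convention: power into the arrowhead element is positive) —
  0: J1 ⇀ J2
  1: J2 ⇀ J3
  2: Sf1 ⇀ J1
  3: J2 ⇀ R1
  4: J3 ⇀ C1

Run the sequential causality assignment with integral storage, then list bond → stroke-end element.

#0 →J1
#1 →J2
#2 →Sf1
#3 →R1
#4 →J3

b2 |Sf1  (source Sf1 imposes f)
b0 |J1  (1-jn J1 has f-setter on 2)
b4 |J3  (prefer integral on C1)
b1 |J2  (J3: last free bond brings flow in)
b3 |R1  (J2 effort already set via bond 1)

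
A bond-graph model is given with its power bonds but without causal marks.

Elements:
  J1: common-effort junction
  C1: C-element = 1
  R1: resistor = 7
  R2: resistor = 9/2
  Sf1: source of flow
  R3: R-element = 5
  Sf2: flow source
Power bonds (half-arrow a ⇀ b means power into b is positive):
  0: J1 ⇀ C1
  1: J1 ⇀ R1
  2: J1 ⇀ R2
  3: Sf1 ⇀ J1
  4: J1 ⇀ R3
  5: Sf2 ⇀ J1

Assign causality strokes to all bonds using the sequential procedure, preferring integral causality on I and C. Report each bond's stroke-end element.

#3 →Sf1  (Sf1 (Sf) sets flow on bond)
#5 →Sf2  (Sf2 (Sf) sets flow on bond)
#0 →J1  (C1 integral (e out))
#1 →R1  (J1 effort already set via bond 0)
#2 →R2  (J1: bond 0 brought effort, rest push out)
#4 →R3  (J1: bond 0 brought effort, rest push out)

β0 →J1
β1 →R1
β2 →R2
β3 →Sf1
β4 →R3
β5 →Sf2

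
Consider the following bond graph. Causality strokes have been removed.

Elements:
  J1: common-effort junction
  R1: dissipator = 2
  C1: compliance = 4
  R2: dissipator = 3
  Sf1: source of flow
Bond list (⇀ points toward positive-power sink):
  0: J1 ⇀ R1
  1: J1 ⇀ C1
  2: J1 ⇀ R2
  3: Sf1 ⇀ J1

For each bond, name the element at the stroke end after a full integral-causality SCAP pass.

#3 stroke at Sf1  (Sf1: flow source, stroke at near end)
#1 stroke at J1  (C1: C, integral causality)
#0 stroke at R1  (0-jn J1 has e-setter on 1)
#2 stroke at R2  (common-e at J1 fixed by 1)

b0 stroke→R1
b1 stroke→J1
b2 stroke→R2
b3 stroke→Sf1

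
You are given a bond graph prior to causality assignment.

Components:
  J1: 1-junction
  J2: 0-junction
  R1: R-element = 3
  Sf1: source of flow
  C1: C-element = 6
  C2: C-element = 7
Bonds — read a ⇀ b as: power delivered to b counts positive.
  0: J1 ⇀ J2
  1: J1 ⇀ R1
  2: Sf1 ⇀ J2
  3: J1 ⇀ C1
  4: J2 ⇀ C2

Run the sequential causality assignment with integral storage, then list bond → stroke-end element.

#2 stroke at Sf1  (Sf1 fixes flow; stroke at Sf1)
#3 stroke at J1  (C1: C, integral causality)
#4 stroke at J2  (C2 outputs effort q/C2)
#0 stroke at J1  (common-e at J2 fixed by 4)
#1 stroke at R1  (closing 1-jn rule on J1)

b0 |J1
b1 |R1
b2 |Sf1
b3 |J1
b4 |J2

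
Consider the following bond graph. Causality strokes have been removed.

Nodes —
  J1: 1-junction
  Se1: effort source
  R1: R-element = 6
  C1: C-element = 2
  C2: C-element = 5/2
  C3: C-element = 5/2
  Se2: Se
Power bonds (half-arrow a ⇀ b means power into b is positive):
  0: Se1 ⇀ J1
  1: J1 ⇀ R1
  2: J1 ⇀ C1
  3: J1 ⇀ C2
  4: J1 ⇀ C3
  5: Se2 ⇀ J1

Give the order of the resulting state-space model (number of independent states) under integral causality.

#0 stroke at J1  (Se1 (Se) sets effort on bond)
#5 stroke at J1  (Se2: effort source, stroke at far end)
#2 stroke at J1  (C1 outputs effort q/C1)
#3 stroke at J1  (C2 integral (e out))
#4 stroke at J1  (C3 outputs effort q/C3)
#1 stroke at R1  (J1 needs exactly one f-in)

3  (C1, C2, C3 all integral)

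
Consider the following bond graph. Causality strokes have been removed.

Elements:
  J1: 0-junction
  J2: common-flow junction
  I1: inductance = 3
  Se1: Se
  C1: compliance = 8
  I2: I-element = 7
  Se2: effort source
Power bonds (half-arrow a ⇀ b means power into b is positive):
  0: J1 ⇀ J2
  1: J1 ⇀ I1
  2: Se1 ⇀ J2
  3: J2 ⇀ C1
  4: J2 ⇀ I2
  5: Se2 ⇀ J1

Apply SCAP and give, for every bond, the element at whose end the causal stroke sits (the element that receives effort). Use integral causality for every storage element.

bond 0 |J2
bond 1 |I1
bond 2 |J2
bond 3 |J2
bond 4 |I2
bond 5 |J1

β2 stroke at J2  (Se1: effort source, stroke at far end)
β5 stroke at J1  (Se2 (Se) sets effort on bond)
β0 stroke at J2  (J1: bond 5 brought effort, rest push out)
β1 stroke at I1  (common-e at J1 fixed by 5)
β3 stroke at J2  (C1 integral (e out))
β4 stroke at I2  (J2: last free bond brings flow in)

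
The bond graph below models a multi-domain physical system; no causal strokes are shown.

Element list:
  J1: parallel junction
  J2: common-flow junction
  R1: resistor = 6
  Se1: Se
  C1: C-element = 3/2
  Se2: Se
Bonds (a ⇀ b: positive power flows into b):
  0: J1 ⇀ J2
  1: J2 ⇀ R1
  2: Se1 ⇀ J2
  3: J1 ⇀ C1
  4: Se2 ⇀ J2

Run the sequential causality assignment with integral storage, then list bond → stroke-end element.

bond 0 stroke→J2
bond 1 stroke→R1
bond 2 stroke→J2
bond 3 stroke→J1
bond 4 stroke→J2

b2 |J2  (Se1: effort source, stroke at far end)
b4 |J2  (Se2: effort source, stroke at far end)
b3 |J1  (C1 integral (e out))
b0 |J2  (J1 effort already set via bond 3)
b1 |R1  (J2: last free bond brings flow in)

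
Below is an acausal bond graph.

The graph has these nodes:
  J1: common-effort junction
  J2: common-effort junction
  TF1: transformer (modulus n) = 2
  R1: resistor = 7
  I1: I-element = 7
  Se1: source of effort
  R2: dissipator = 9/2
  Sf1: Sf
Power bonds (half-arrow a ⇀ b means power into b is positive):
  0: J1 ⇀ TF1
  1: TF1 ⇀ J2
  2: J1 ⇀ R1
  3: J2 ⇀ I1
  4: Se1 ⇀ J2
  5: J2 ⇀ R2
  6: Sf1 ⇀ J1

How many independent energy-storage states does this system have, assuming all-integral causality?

b4 stroke→J2  (Se1: effort source, stroke at far end)
b6 stroke→Sf1  (Sf1 fixes flow; stroke at Sf1)
b1 stroke→TF1  (common-e at J2 fixed by 4)
b3 stroke→I1  (J2 effort already set via bond 4)
b5 stroke→R2  (common-e at J2 fixed by 4)
b0 stroke→J1  (TF TF1: opposite of bond 1)
b2 stroke→R1  (common-e at J1 fixed by 0)

1  (I1 all integral)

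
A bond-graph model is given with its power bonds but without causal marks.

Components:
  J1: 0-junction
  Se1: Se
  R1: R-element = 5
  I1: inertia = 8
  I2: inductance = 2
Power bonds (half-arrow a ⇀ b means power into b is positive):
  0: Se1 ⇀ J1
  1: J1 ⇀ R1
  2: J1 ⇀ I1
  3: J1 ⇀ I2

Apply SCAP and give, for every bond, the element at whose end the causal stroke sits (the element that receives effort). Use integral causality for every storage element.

bond 0 stroke at J1  (Se1: effort source, stroke at far end)
bond 1 stroke at R1  (J1 effort already set via bond 0)
bond 2 stroke at I1  (J1 effort already set via bond 0)
bond 3 stroke at I2  (J1 effort already set via bond 0)

β0 stroke at J1
β1 stroke at R1
β2 stroke at I1
β3 stroke at I2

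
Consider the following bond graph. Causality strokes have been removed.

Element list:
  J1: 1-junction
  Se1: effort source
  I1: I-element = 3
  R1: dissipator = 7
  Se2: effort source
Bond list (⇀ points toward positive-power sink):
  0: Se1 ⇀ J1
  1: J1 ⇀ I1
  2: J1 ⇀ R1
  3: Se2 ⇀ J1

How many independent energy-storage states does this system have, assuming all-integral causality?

1  (I1 all integral)

bond 0 |J1  (Se1 fixes effort; stroke away)
bond 3 |J1  (Se2 (Se) sets effort on bond)
bond 1 |I1  (I1 outputs flow p/I1)
bond 2 |J1  (common-f at J1 fixed by 1)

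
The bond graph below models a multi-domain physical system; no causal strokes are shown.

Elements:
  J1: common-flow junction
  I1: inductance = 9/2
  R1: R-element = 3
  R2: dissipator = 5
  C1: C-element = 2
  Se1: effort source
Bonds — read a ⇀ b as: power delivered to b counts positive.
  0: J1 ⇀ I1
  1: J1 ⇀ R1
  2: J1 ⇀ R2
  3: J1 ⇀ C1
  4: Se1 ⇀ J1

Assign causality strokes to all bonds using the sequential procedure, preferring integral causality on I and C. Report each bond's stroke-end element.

bond 4 stroke at J1  (Se1 (Se) sets effort on bond)
bond 0 stroke at I1  (I1 integral (f out))
bond 1 stroke at J1  (J1: bond 0 brought flow, rest push out)
bond 2 stroke at J1  (J1: bond 0 brought flow, rest push out)
bond 3 stroke at J1  (1-jn J1 has f-setter on 0)

β0 stroke at I1
β1 stroke at J1
β2 stroke at J1
β3 stroke at J1
β4 stroke at J1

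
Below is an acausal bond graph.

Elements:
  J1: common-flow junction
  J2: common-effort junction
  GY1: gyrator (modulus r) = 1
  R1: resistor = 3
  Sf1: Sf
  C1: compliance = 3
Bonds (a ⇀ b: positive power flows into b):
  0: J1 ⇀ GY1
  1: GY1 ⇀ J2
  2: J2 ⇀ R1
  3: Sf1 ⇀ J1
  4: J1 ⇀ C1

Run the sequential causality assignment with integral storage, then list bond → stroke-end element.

β0 stroke at J1
β1 stroke at J2
β2 stroke at R1
β3 stroke at Sf1
β4 stroke at J1

b3 →Sf1  (Sf1: flow source, stroke at near end)
b0 →J1  (common-f at J1 fixed by 3)
b4 →J1  (1-jn J1 has f-setter on 3)
b1 →J2  (GY GY1: same side as bond 0)
b2 →R1  (0-jn J2 has e-setter on 1)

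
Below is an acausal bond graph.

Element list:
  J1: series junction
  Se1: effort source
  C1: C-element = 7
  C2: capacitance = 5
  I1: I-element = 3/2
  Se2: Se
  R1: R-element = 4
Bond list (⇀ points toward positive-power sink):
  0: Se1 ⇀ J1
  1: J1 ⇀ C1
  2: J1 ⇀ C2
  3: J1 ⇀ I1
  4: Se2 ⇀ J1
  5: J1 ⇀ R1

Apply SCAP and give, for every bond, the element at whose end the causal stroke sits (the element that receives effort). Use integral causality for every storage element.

bond 0 |J1  (source Se1 imposes e)
bond 4 |J1  (Se2 (Se) sets effort on bond)
bond 1 |J1  (C1 outputs effort q/C1)
bond 2 |J1  (C2 outputs effort q/C2)
bond 3 |I1  (I1 integral (f out))
bond 5 |J1  (J1 flow already set via bond 3)

b0 stroke at J1
b1 stroke at J1
b2 stroke at J1
b3 stroke at I1
b4 stroke at J1
b5 stroke at J1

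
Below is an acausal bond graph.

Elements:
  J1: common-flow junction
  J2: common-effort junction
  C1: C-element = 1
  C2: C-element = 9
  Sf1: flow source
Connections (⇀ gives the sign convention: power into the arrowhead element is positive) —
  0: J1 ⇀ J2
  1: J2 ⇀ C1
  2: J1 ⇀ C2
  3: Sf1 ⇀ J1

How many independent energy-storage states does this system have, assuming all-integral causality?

2  (C1, C2 all integral)

β3 stroke at Sf1  (source Sf1 imposes f)
β0 stroke at J1  (J1: bond 3 brought flow, rest push out)
β2 stroke at J1  (J1: bond 3 brought flow, rest push out)
β1 stroke at J2  (only one effort-in slot at J2)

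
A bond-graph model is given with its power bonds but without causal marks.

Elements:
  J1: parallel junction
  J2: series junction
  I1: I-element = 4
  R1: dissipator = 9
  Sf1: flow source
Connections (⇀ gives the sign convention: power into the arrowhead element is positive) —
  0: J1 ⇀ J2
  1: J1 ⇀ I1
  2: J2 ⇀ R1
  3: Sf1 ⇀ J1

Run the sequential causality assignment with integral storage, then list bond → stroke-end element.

#3 |Sf1  (Sf1 fixes flow; stroke at Sf1)
#1 |I1  (prefer integral on I1)
#0 |J1  (J1 needs exactly one e-in)
#2 |J2  (J2: bond 0 brought flow, rest push out)

β0 →J1
β1 →I1
β2 →J2
β3 →Sf1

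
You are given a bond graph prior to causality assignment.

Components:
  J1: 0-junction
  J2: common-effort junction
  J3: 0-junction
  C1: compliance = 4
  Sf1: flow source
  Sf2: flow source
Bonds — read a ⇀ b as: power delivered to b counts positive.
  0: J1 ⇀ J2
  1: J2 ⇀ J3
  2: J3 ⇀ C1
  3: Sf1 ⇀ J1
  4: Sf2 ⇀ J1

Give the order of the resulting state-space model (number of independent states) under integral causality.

b3 |Sf1  (Sf1 fixes flow; stroke at Sf1)
b4 |Sf2  (source Sf2 imposes f)
b0 |J1  (closing 0-jn rule on J1)
b1 |J2  (J2 needs exactly one e-in)
b2 |J3  (J3 needs exactly one e-in)

1  (C1 all integral)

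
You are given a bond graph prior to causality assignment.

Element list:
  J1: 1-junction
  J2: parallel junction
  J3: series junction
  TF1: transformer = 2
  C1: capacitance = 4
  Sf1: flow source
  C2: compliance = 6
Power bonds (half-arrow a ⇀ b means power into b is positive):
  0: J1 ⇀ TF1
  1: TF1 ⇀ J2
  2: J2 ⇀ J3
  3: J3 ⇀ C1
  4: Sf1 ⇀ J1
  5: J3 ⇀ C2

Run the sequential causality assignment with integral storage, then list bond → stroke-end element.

#0 |J1
#1 |TF1
#2 |J2
#3 |J3
#4 |Sf1
#5 |J3

#4 |Sf1  (Sf1 fixes flow; stroke at Sf1)
#0 |J1  (J1 flow already set via bond 4)
#1 |TF1  (TF1: transformer flips bond 0)
#2 |J2  (J2: last free bond brings effort in)
#3 |J3  (1-jn J3 has f-setter on 2)
#5 |J3  (1-jn J3 has f-setter on 2)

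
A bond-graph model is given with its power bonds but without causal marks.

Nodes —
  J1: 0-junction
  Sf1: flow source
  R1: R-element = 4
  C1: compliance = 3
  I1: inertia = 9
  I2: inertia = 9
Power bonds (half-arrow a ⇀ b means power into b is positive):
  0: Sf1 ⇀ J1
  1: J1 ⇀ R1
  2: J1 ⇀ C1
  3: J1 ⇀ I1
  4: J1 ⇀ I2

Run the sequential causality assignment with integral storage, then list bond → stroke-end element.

bond 0 →Sf1  (Sf1 (Sf) sets flow on bond)
bond 2 →J1  (C1 outputs effort q/C1)
bond 1 →R1  (common-e at J1 fixed by 2)
bond 3 →I1  (common-e at J1 fixed by 2)
bond 4 →I2  (common-e at J1 fixed by 2)

#0 →Sf1
#1 →R1
#2 →J1
#3 →I1
#4 →I2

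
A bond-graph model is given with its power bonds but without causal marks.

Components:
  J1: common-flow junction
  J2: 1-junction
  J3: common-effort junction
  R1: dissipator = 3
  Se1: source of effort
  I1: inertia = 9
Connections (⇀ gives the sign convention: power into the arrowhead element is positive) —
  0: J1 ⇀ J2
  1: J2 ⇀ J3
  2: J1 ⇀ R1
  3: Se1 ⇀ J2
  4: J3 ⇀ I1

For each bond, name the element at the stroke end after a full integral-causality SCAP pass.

β3 |J2  (Se1 (Se) sets effort on bond)
β4 |I1  (I1 outputs flow p/I1)
β1 |J3  (J3: last free bond brings effort in)
β0 |J2  (J2: bond 1 brought flow, rest push out)
β2 |J1  (common-f at J1 fixed by 0)

bond 0 stroke at J2
bond 1 stroke at J3
bond 2 stroke at J1
bond 3 stroke at J2
bond 4 stroke at I1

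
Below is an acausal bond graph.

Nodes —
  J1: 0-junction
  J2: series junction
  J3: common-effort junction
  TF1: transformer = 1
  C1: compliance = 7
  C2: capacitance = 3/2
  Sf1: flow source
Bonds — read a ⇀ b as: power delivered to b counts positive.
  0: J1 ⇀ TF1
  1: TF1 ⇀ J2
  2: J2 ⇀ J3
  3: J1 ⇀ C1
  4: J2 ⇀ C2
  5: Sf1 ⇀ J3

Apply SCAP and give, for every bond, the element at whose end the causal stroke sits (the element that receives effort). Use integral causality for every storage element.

b0 stroke at TF1
b1 stroke at J2
b2 stroke at J3
b3 stroke at J1
b4 stroke at J2
b5 stroke at Sf1

β5 stroke→Sf1  (Sf1: flow source, stroke at near end)
β2 stroke→J3  (J3 needs exactly one e-in)
β1 stroke→J2  (J2: bond 2 brought flow, rest push out)
β4 stroke→J2  (J2 flow already set via bond 2)
β0 stroke→TF1  (TF1: transformer flips bond 1)
β3 stroke→J1  (J1 needs exactly one e-in)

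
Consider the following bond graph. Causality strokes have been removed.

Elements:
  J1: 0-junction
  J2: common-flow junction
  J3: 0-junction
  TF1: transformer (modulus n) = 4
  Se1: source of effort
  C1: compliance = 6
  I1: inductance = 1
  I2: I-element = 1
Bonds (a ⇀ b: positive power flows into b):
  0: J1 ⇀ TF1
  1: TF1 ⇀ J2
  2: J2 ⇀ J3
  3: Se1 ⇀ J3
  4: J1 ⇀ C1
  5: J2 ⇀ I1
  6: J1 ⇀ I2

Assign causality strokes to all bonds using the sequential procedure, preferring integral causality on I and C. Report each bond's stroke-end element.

bond 3 stroke at J3  (source Se1 imposes e)
bond 2 stroke at J2  (common-e at J3 fixed by 3)
bond 4 stroke at J1  (prefer integral on C1)
bond 0 stroke at TF1  (0-jn J1 has e-setter on 4)
bond 6 stroke at I2  (common-e at J1 fixed by 4)
bond 1 stroke at J2  (TF TF1: opposite of bond 0)
bond 5 stroke at I1  (only one flow-in slot at J2)

b0 |TF1
b1 |J2
b2 |J2
b3 |J3
b4 |J1
b5 |I1
b6 |I2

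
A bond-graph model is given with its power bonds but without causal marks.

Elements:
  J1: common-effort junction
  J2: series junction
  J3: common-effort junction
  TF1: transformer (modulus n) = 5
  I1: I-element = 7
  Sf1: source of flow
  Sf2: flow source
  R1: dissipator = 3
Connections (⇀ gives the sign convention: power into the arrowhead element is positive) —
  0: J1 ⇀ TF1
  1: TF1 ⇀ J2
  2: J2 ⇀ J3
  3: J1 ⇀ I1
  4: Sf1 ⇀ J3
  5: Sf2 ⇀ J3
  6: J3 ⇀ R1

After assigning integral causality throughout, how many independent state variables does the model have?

1  (I1 all integral)

bond 4 stroke→Sf1  (Sf1 fixes flow; stroke at Sf1)
bond 5 stroke→Sf2  (Sf2 fixes flow; stroke at Sf2)
bond 3 stroke→I1  (I1 outputs flow p/I1)
bond 0 stroke→J1  (J1 needs exactly one e-in)
bond 1 stroke→TF1  (through TF1, causality passes straight; one stroke at TF1)
bond 2 stroke→J2  (J2 flow already set via bond 1)
bond 6 stroke→J3  (only one effort-in slot at J3)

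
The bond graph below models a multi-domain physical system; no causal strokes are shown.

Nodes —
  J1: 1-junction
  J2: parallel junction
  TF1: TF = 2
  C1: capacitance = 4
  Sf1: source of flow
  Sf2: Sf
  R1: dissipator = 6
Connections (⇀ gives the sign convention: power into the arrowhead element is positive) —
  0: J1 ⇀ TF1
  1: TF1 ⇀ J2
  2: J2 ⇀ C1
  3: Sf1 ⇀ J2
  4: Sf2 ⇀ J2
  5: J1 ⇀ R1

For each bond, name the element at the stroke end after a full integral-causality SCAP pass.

b0 |J1
b1 |TF1
b2 |J2
b3 |Sf1
b4 |Sf2
b5 |R1

#3 stroke at Sf1  (source Sf1 imposes f)
#4 stroke at Sf2  (source Sf2 imposes f)
#2 stroke at J2  (C1 integral (e out))
#1 stroke at TF1  (J2 effort already set via bond 2)
#0 stroke at J1  (TF1 one-in-one-out from 1)
#5 stroke at R1  (closing 1-jn rule on J1)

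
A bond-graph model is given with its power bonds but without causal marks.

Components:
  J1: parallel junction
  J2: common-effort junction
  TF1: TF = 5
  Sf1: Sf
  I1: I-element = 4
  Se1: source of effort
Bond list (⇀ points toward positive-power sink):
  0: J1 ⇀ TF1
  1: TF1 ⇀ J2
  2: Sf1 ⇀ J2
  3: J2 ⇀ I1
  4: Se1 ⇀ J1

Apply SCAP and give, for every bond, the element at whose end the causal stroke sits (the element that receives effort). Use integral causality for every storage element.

β0 →TF1
β1 →J2
β2 →Sf1
β3 →I1
β4 →J1

#2 stroke at Sf1  (source Sf1 imposes f)
#4 stroke at J1  (Se1 fixes effort; stroke away)
#0 stroke at TF1  (common-e at J1 fixed by 4)
#1 stroke at J2  (TF1: transformer flips bond 0)
#3 stroke at I1  (common-e at J2 fixed by 1)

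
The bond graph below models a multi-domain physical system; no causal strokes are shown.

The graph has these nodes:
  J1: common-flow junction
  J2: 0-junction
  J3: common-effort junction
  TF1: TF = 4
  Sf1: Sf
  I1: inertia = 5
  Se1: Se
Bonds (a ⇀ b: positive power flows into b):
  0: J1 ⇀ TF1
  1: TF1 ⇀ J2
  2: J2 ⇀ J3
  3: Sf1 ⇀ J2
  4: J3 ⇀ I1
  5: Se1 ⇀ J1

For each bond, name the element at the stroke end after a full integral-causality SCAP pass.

β0 |TF1
β1 |J2
β2 |J3
β3 |Sf1
β4 |I1
β5 |J1

bond 3 |Sf1  (source Sf1 imposes f)
bond 5 |J1  (source Se1 imposes e)
bond 0 |TF1  (J1: last free bond brings flow in)
bond 1 |J2  (TF1 one-in-one-out from 0)
bond 2 |J3  (0-jn J2 has e-setter on 1)
bond 4 |I1  (common-e at J3 fixed by 2)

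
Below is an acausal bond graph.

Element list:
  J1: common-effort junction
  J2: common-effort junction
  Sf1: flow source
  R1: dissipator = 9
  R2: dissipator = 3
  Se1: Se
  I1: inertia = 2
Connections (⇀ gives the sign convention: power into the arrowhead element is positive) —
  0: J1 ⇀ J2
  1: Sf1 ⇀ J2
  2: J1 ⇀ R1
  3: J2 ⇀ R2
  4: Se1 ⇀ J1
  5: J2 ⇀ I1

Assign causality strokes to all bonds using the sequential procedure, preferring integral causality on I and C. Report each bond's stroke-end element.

#1 stroke at Sf1  (Sf1 (Sf) sets flow on bond)
#4 stroke at J1  (Se1 (Se) sets effort on bond)
#0 stroke at J2  (J1 effort already set via bond 4)
#2 stroke at R1  (0-jn J1 has e-setter on 4)
#3 stroke at R2  (0-jn J2 has e-setter on 0)
#5 stroke at I1  (J2: bond 0 brought effort, rest push out)

#0 →J2
#1 →Sf1
#2 →R1
#3 →R2
#4 →J1
#5 →I1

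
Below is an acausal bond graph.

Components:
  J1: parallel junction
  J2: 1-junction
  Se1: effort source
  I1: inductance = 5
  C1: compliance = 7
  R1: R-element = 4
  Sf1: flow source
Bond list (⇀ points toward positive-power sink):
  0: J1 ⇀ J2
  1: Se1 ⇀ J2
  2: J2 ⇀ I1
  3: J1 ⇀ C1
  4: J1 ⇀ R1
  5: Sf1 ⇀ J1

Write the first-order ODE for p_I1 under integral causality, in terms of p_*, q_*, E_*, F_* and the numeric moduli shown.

β1 stroke→J2  (source Se1 imposes e)
β5 stroke→Sf1  (Sf1 (Sf) sets flow on bond)
β2 stroke→I1  (prefer integral on I1)
β0 stroke→J2  (1-jn J2 has f-setter on 2)
β3 stroke→J1  (C1 outputs effort q/C1)
β4 stroke→R1  (0-jn J1 has e-setter on 3)

dp_I1/dt = E_Se1 + q_C1/7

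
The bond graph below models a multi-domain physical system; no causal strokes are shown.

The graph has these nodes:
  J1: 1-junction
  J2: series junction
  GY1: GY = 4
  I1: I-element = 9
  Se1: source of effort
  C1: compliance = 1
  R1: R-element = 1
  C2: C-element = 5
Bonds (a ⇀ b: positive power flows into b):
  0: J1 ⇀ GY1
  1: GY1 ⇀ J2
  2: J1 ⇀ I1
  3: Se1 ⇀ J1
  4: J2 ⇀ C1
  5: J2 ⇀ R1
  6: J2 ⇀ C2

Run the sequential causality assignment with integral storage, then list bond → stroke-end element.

b0 stroke→J1
b1 stroke→J2
b2 stroke→I1
b3 stroke→J1
b4 stroke→J2
b5 stroke→R1
b6 stroke→J2

b3 →J1  (Se1: effort source, stroke at far end)
b2 →I1  (I1: I, integral causality)
b0 →J1  (J1 flow already set via bond 2)
b1 →J2  (through GY1, causality inverts; strokes same side of GY1)
b4 →J2  (prefer integral on C1)
b6 →J2  (prefer integral on C2)
b5 →R1  (closing 1-jn rule on J2)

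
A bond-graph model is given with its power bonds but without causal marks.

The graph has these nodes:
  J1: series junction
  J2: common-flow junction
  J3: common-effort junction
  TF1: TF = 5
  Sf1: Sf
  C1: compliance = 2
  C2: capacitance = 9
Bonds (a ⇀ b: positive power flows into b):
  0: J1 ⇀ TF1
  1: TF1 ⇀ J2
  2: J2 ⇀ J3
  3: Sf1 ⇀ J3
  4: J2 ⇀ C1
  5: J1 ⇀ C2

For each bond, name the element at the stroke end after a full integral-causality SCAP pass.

b0 |TF1
b1 |J2
b2 |J3
b3 |Sf1
b4 |J2
b5 |J1

#3 stroke→Sf1  (source Sf1 imposes f)
#2 stroke→J3  (J3 needs exactly one e-in)
#1 stroke→J2  (J2 flow already set via bond 2)
#4 stroke→J2  (common-f at J2 fixed by 2)
#0 stroke→TF1  (TF1 one-in-one-out from 1)
#5 stroke→J1  (common-f at J1 fixed by 0)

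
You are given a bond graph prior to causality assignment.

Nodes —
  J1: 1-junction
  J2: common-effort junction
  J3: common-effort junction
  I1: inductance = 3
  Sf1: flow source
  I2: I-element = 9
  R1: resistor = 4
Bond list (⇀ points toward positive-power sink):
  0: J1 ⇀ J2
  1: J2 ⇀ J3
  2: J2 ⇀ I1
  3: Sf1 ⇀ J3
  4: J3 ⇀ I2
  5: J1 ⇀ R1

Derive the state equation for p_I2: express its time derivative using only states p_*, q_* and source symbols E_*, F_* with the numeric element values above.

bond 3 |Sf1  (Sf1: flow source, stroke at near end)
bond 2 |I1  (I1 outputs flow p/I1)
bond 4 |I2  (I2 integral (f out))
bond 1 |J3  (J3 needs exactly one e-in)
bond 0 |J2  (only one effort-in slot at J2)
bond 5 |J1  (1-jn J1 has f-setter on 0)

dp_I2/dt = 4*F_Sf1 - 4*p_I1/3 - 4*p_I2/9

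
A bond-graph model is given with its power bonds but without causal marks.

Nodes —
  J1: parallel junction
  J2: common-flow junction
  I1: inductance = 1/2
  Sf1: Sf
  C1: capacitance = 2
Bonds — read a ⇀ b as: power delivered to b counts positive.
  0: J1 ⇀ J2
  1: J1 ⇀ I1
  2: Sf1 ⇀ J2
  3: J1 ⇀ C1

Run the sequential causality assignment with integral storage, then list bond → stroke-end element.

b0 stroke→J2
b1 stroke→I1
b2 stroke→Sf1
b3 stroke→J1

bond 2 stroke→Sf1  (Sf1 (Sf) sets flow on bond)
bond 0 stroke→J2  (common-f at J2 fixed by 2)
bond 1 stroke→I1  (prefer integral on I1)
bond 3 stroke→J1  (J1: last free bond brings effort in)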